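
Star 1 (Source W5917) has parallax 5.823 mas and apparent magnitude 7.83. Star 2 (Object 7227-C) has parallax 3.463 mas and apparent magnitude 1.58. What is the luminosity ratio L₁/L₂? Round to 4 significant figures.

L₁/L₂ = 0.001118

d₁ = 1/p₁ = 1/0.005823″ = 171.73 pc; d₂ = 1/p₂ = 1/0.003463″ = 288.77 pc.
M₁ = m₁ − 5 log₁₀ d₁ + 5 = 7.83 − 11.1742 + 5 = 1.6558.
M₂ = 1.58 − 12.3028 + 5 = -5.7228.
L₁/L₂ = 10^(0.4(M₂ − M₁)) = 10^(0.4 × (-7.3786)) = 10^(-2.95144) = 0.0011183.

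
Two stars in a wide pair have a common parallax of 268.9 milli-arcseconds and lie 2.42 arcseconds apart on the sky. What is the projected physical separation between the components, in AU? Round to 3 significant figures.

d = 1/p = 1/0.2689″ = 3.7189 pc.
At distance d (pc), an angle of θ arcsec spans θ·d AU: s = 2.42 × 3.7189 = 8.9997 AU.

9.00 AU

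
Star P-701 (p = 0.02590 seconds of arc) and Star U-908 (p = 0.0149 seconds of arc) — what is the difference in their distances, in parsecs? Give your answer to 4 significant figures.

d_A = 1/0.02590″ = 38.61 pc; d_B = 1/0.01490″ = 67.114 pc.
|d_B − d_A| = |67.114 − 38.61| = 28.504 pc.

28.50 pc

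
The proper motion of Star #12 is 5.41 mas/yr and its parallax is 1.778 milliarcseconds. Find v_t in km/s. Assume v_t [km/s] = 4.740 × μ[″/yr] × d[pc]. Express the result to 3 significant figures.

d = 1/p = 1/0.001778″ = 562.43 pc.
μ = 5.41 mas/yr = 0.00541 ″/yr.
v_t = 4.74 × μ × d = 4.74 × 0.00541 × 562.43 = 14.423 km/s.

14.4 km/s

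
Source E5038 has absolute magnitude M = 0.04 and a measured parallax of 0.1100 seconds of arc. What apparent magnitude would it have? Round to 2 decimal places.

m = -0.17

d = 1/p = 1/0.1100″ = 9.0909 pc.
m − M = 5 log₁₀ d − 5 = 5 log₁₀(9.0909) − 5 = 4.7930 − 5 = -0.2070.
m = M + (m − M) = 0.04 + (-0.2070) = -0.17.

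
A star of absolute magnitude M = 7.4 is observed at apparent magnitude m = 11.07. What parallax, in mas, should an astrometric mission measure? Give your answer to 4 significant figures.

m − M = 11.07 − 7.4 = 3.67.
d = 10^((m−M)/5 + 1) = 10^1.734 = 54.2 pc.
p = 1/d = 1/54.2 = 0.01845 arcsec = 18.45 mas.

18.45 mas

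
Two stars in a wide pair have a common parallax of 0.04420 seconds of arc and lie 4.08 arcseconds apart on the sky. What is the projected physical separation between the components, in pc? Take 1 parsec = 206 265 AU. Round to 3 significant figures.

0.000448 pc

d = 1/p = 1/0.04420″ = 22.624 pc.
At distance d (pc), an angle of θ arcsec spans θ·d AU: s = 4.08 × 22.624 = 92.306 AU.
= 92.306 / 206265 = 0.00044751 pc.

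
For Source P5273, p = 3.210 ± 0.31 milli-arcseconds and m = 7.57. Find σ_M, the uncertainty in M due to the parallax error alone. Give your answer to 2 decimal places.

M = m − 5 log₁₀ d + 5 = m + 5 log₁₀ p + 5, so ∂M/∂p = 5/(p ln 10).
σ_M = (5/ln 10) · (σ_p/p) = 2.1715 × 0.31/3.210 = 2.1715 × 0.096573 = 0.20971.

σ_M = 0.21 mag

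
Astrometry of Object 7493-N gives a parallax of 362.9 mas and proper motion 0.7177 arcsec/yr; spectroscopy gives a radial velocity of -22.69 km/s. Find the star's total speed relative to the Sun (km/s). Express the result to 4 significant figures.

24.55 km/s

d = 1/p = 1/0.3629″ = 2.7556 pc.
v_t = 4.740 μ d = 4.740 × 0.7177 × 2.7556 = 9.3743 km/s.
v = √(v_r² + v_t²) = √((-22.69)² + 9.3743²) = √602.714 = 24.55 km/s.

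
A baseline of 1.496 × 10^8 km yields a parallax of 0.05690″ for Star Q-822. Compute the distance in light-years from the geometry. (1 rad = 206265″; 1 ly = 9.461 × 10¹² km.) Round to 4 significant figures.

θ = 0.05690″ = 0.05690/206265 = 2.7586 × 10^-7 rad.
d = B/θ = (1.496 × 10^8) / (2.7586 × 10^-7) = 5.4230 × 10^14 km = (5.4230 × 10^14) / (9.461 × 10^12) ly = 57.32 ly.

57.32 ly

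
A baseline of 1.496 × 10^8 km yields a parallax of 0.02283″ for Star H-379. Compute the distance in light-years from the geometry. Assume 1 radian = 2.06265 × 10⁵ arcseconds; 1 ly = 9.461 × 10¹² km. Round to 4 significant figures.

θ = 0.02283″ = 0.02283/206265 = 1.1068 × 10^-7 rad.
d = B/θ = (1.496 × 10^8) / (1.1068 × 10^-7) = 1.3516 × 10^15 km = (1.3516 × 10^15) / (9.461 × 10^12) ly = 142.86 ly.

142.9 ly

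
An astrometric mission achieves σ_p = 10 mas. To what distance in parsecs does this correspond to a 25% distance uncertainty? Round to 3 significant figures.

σ_d/d = σ_p/p, so the condition is σ_p/p ≤ 0.25, i.e. p ≥ σ_p/0.25.
p_min = 10/0.25 = 40 mas = 0.04 arcsec.
d_max = 1/p_min = 1/0.04 = 25 pc.

25.0 pc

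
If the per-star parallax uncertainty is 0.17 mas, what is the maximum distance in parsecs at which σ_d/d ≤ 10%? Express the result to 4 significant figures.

588.2 pc

σ_d/d = σ_p/p, so the condition is σ_p/p ≤ 0.10, i.e. p ≥ σ_p/0.10.
p_min = 0.17/0.10 = 1.7 mas = 0.0017 arcsec.
d_max = 1/p_min = 1/0.0017 = 588.24 pc.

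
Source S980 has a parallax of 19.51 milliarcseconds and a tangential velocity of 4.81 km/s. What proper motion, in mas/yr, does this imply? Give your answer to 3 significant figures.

19.8 mas/yr

d = 1/p = 1/0.01951″ = 51.256 pc.
μ = v_t / (4.74 d) = 4.81 / (4.74 × 51.256) = 4.81 / 242.95 = 0.019798 ″/yr = 19.798 mas/yr.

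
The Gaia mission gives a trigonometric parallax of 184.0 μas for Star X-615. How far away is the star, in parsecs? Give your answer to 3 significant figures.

p = 184.0 μas = 0.0001840 arcsec.
d = 1/p = 1/0.0001840 = 5434.8 pc.

5430 pc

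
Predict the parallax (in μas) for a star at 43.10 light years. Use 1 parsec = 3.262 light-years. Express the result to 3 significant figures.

d = 43.10 ly ÷ 3.262 = 13.213 pc.
p = 1/d = 1/13.213 = 0.075683 arcsec.
= 0.075683 × 10⁶ = 75683 μas.

75700 μas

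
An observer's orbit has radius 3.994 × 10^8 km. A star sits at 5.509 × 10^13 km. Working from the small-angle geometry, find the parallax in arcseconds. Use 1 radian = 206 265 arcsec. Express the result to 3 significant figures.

θ ≈ B/d = (3.994 × 10^8) / (5.509 × 10^13) = 7.2500 × 10^-6 rad.
In arcseconds: 7.2500 × 10^-6 × 206265 = 1.4954″.

1.50 arcsec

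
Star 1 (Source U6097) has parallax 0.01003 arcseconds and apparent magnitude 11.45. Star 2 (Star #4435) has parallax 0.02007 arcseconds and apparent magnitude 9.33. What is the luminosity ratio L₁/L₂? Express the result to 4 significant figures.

L₁/L₂ = 0.5682

d₁ = 1/p₁ = 1/0.01003″ = 99.701 pc; d₂ = 1/p₂ = 1/0.02007″ = 49.826 pc.
M₁ = m₁ − 5 log₁₀ d₁ + 5 = 11.45 − 9.9935 + 5 = 6.4565.
M₂ = 9.33 − 8.4873 + 5 = 5.8427.
L₁/L₂ = 10^(0.4(M₂ − M₁)) = 10^(0.4 × (-0.6138)) = 10^(-0.24552) = 0.56817.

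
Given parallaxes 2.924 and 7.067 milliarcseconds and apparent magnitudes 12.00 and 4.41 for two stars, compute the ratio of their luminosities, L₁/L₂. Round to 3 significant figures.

d₁ = 1/p₁ = 1/0.002924″ = 342 pc; d₂ = 1/p₂ = 1/0.007067″ = 141.5 pc.
M₁ = m₁ − 5 log₁₀ d₁ + 5 = 12.00 − 12.6701 + 5 = 4.3299.
M₂ = 4.41 − 10.7538 + 5 = -1.3438.
L₁/L₂ = 10^(0.4(M₂ − M₁)) = 10^(0.4 × (-5.6737)) = 10^(-2.26948) = 0.0053768.

L₁/L₂ = 0.00538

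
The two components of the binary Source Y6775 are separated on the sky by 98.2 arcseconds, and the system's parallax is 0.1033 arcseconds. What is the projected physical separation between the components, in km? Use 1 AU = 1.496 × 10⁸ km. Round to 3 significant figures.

d = 1/p = 1/0.1033″ = 9.6805 pc.
At distance d (pc), an angle of θ arcsec spans θ·d AU: s = 98.2 × 9.6805 = 950.63 AU.
= 950.63 × 1.496 × 10⁸ km = 1.4221 × 10^11 km.

1.42 × 10^11 km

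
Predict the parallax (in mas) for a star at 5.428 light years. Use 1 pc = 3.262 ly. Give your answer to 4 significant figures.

d = 5.428 ly ÷ 3.262 = 1.664 pc.
p = 1/d = 1/1.664 = 0.60096 arcsec.
= 0.60096 × 1000 = 600.96 mas.

601.0 mas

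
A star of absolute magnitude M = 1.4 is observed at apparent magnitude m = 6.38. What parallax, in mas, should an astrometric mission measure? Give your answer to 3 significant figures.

m − M = 6.38 − 1.4 = 4.98.
d = 10^((m−M)/5 + 1) = 10^1.996 = 99.083 pc.
p = 1/d = 1/99.083 = 0.010093 arcsec = 10.093 mas.

10.1 mas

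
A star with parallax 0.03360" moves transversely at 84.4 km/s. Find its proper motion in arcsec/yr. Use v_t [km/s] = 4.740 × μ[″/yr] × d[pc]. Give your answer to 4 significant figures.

0.5983 arcsec/yr

d = 1/p = 1/0.03360″ = 29.762 pc.
μ = v_t / (4.74 d) = 84.4 / (4.74 × 29.762) = 84.4 / 141.07 = 0.59828 ″/yr.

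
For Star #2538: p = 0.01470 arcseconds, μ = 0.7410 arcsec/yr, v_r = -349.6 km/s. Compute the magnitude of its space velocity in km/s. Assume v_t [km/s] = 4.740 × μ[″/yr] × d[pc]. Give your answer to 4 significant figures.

423.5 km/s

d = 1/p = 1/0.01470″ = 68.027 pc.
v_t = 4.740 μ d = 4.740 × 0.7410 × 68.027 = 238.93 km/s.
v = √(v_r² + v_t²) = √((-349.6)² + 238.93²) = √179308 = 423.45 km/s.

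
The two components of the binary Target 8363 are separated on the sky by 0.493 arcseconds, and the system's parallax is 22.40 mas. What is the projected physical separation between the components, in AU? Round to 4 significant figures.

22.01 AU

d = 1/p = 1/0.02240″ = 44.643 pc.
At distance d (pc), an angle of θ arcsec spans θ·d AU: s = 0.493 × 44.643 = 22.009 AU.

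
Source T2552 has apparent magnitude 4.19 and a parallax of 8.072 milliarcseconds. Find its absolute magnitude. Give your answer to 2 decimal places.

d = 1/p = 1/0.008072″ = 123.89 pc.
m − M = 5 log₁₀(123.89) − 5 = 10.4652 − 5 = 5.4652.
M = m − (m − M) = 4.19 − 5.4652 = -1.28.

M = -1.28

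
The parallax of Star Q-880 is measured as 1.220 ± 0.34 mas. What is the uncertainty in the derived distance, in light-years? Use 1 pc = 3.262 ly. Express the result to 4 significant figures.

745.1 ly

d = 1/p, so σ_d = σ_p / p².
σ_d = 0.000340 / (0.001220)² = 0.000340 / 0.0000014884 = 228.43 pc = 228.43 × 3.262 ly = 745.14 ly.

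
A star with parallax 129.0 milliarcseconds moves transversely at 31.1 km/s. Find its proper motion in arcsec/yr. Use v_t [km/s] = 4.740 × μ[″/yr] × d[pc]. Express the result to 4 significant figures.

d = 1/p = 1/0.1290″ = 7.7519 pc.
μ = v_t / (4.74 d) = 31.1 / (4.74 × 7.7519) = 31.1 / 36.744 = 0.8464 ″/yr.

0.8464 arcsec/yr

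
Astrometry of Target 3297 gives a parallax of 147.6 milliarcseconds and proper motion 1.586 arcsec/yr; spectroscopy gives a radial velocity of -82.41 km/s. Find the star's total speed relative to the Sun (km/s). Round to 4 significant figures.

d = 1/p = 1/0.1476″ = 6.7751 pc.
v_t = 4.740 μ d = 4.740 × 1.586 × 6.7751 = 50.933 km/s.
v = √(v_r² + v_t²) = √((-82.41)² + 50.933²) = √9385.58 = 96.879 km/s.

96.88 km/s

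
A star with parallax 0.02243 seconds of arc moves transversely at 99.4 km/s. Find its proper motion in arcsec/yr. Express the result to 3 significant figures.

0.470 arcsec/yr

d = 1/p = 1/0.02243″ = 44.583 pc.
μ = v_t / (4.74 d) = 99.4 / (4.74 × 44.583) = 99.4 / 211.32 = 0.47038 ″/yr.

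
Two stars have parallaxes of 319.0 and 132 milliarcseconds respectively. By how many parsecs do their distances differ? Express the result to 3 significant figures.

4.44 pc

d_A = 1/0.3190″ = 3.1348 pc; d_B = 1/0.1320″ = 7.5758 pc.
|d_B − d_A| = |7.5758 − 3.1348| = 4.441 pc.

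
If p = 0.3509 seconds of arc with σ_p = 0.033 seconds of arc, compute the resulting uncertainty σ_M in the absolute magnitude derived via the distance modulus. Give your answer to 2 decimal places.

σ_M = 0.20 mag

M = m − 5 log₁₀ d + 5 = m + 5 log₁₀ p + 5, so ∂M/∂p = 5/(p ln 10).
σ_M = (5/ln 10) · (σ_p/p) = 2.1715 × 0.033/0.3509 = 2.1715 × 0.094044 = 0.20422.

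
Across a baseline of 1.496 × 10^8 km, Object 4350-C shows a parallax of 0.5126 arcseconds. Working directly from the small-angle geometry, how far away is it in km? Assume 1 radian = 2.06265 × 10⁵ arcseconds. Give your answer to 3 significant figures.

6.02 × 10^13 km

θ = 0.5126″ = 0.5126/206265 = 2.4852 × 10^-6 rad.
d = B/θ = (1.496 × 10^8) / (2.4852 × 10^-6) = 6.0196 × 10^13 km.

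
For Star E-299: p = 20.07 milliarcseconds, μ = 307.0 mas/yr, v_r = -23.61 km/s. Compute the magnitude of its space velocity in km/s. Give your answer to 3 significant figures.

76.3 km/s

d = 1/p = 1/0.02007″ = 49.826 pc.
μ = 307.0 mas/yr = 0.3070 ″/yr.
v_t = 4.740 μ d = 4.740 × 0.3070 × 49.826 = 72.506 km/s.
v = √(v_r² + v_t²) = √((-23.61)² + 72.506²) = √5814.55 = 76.253 km/s.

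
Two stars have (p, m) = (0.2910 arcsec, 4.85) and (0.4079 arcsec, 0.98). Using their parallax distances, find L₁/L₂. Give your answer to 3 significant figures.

d₁ = 1/p₁ = 1/0.2910″ = 3.4364 pc; d₂ = 1/p₂ = 1/0.4079″ = 2.4516 pc.
M₁ = m₁ − 5 log₁₀ d₁ + 5 = 4.85 − 2.6805 + 5 = 7.1695.
M₂ = 0.98 − 1.9472 + 5 = 4.0328.
L₁/L₂ = 10^(0.4(M₂ − M₁)) = 10^(0.4 × (-3.1367)) = 10^(-1.25468) = 0.055631.

L₁/L₂ = 0.0556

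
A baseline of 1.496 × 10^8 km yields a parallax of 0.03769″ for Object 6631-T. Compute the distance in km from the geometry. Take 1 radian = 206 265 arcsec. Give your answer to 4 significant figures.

θ = 0.03769″ = 0.03769/206265 = 1.8273 × 10^-7 rad.
d = B/θ = (1.496 × 10^8) / (1.8273 × 10^-7) = 8.1869 × 10^14 km.

8.187 × 10^14 km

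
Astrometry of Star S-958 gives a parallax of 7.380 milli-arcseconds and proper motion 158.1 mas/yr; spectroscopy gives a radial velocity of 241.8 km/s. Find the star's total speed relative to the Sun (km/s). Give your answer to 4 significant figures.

d = 1/p = 1/0.007380″ = 135.5 pc.
μ = 158.1 mas/yr = 0.1581 ″/yr.
v_t = 4.740 μ d = 4.740 × 0.1581 × 135.5 = 101.54 km/s.
v = √(v_r² + v_t²) = √(241.8² + 101.54²) = √68777.6 = 262.25 km/s.

262.3 km/s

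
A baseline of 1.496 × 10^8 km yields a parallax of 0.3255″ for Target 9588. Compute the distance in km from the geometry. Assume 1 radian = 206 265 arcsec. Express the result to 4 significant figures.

θ = 0.3255″ = 0.3255/206265 = 1.5781 × 10^-6 rad.
d = B/θ = (1.496 × 10^8) / (1.5781 × 10^-6) = 9.4798 × 10^13 km.

9.480 × 10^13 km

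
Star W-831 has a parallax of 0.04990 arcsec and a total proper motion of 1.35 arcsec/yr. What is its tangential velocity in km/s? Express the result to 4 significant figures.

d = 1/p = 1/0.04990″ = 20.04 pc.
v_t = 4.74 × μ × d = 4.74 × 1.35 × 20.04 = 128.24 km/s.

128.2 km/s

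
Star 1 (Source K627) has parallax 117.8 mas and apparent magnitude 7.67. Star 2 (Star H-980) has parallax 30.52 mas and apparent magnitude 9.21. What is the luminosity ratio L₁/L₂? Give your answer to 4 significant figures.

L₁/L₂ = 0.2773

d₁ = 1/p₁ = 1/0.1178″ = 8.489 pc; d₂ = 1/p₂ = 1/0.03052″ = 32.765 pc.
M₁ = m₁ − 5 log₁₀ d₁ + 5 = 7.67 − 4.6443 + 5 = 8.0257.
M₂ = 9.21 − 7.5771 + 5 = 6.6329.
L₁/L₂ = 10^(0.4(M₂ − M₁)) = 10^(0.4 × (-1.3928)) = 10^(-0.55712) = 0.27726.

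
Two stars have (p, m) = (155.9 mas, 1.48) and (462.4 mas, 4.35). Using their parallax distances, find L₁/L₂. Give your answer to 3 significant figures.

d₁ = 1/p₁ = 1/0.1559″ = 6.4144 pc; d₂ = 1/p₂ = 1/0.4624″ = 2.1626 pc.
M₁ = m₁ − 5 log₁₀ d₁ + 5 = 1.48 − 4.0358 + 5 = 2.4442.
M₂ = 4.35 − 1.6749 + 5 = 7.6751.
L₁/L₂ = 10^(0.4(M₂ − M₁)) = 10^(0.4 × 5.2309) = 10^2.09236 = 123.7.

L₁/L₂ = 124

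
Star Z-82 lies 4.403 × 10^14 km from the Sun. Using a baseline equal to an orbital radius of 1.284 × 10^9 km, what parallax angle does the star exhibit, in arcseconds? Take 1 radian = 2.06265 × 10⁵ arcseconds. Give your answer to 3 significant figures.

θ ≈ B/d = (1.284 × 10^9) / (4.403 × 10^14) = 2.9162 × 10^-6 rad.
In arcseconds: 2.9162 × 10^-6 × 206265 = 0.60151″.

0.602 arcsec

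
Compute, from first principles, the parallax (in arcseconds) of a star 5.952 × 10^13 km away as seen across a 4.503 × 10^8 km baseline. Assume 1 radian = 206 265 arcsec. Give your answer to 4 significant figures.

θ ≈ B/d = (4.503 × 10^8) / (5.952 × 10^13) = 7.5655 × 10^-6 rad.
In arcseconds: 7.5655 × 10^-6 × 206265 = 1.5605″.

1.561 arcsec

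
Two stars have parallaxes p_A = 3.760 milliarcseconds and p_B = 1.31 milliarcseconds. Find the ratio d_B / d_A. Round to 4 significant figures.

2.870

Since d = 1/p, d_B/d_A = p_A/p_B.
= 3.760 / 1.31 = 2.8702.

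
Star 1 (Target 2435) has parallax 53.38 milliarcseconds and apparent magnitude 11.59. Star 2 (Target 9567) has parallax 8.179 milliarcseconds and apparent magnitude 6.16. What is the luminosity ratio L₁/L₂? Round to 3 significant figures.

L₁/L₂ = 0.000158

d₁ = 1/p₁ = 1/0.05338″ = 18.734 pc; d₂ = 1/p₂ = 1/0.008179″ = 122.26 pc.
M₁ = m₁ − 5 log₁₀ d₁ + 5 = 11.59 − 6.3632 + 5 = 10.2268.
M₂ = 6.16 − 10.4364 + 5 = 0.7236.
L₁/L₂ = 10^(0.4(M₂ − M₁)) = 10^(0.4 × (-9.5032)) = 10^(-3.80128) = 0.00015802.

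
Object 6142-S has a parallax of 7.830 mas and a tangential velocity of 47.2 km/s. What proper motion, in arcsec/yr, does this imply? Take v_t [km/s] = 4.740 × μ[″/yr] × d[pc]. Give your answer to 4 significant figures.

d = 1/p = 1/0.007830″ = 127.71 pc.
μ = v_t / (4.74 d) = 47.2 / (4.74 × 127.71) = 47.2 / 605.35 = 0.077971 ″/yr.

0.07797 arcsec/yr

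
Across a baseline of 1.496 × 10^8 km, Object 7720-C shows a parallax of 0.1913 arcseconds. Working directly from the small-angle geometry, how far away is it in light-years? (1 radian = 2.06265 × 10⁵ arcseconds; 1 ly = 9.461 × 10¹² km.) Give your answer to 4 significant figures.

θ = 0.1913″ = 0.1913/206265 = 9.2745 × 10^-7 rad.
d = B/θ = (1.496 × 10^8) / (9.2745 × 10^-7) = 1.6130 × 10^14 km = (1.6130 × 10^14) / (9.461 × 10^12) ly = 17.049 ly.

17.05 ly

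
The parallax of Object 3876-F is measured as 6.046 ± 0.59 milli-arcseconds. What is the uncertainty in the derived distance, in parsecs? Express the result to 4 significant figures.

d = 1/p, so σ_d = σ_p / p².
σ_d = 0.000590 / (0.006046)² = 0.000590 / 0.000036554 = 16.141 pc.

16.14 pc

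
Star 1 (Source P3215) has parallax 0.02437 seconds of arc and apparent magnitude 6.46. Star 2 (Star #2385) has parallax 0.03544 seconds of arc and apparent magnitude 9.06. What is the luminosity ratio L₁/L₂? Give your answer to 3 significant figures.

L₁/L₂ = 23.2

d₁ = 1/p₁ = 1/0.02437″ = 41.034 pc; d₂ = 1/p₂ = 1/0.03544″ = 28.217 pc.
M₁ = m₁ − 5 log₁₀ d₁ + 5 = 6.46 − 8.0657 + 5 = 3.3943.
M₂ = 9.06 − 7.2526 + 5 = 6.8074.
L₁/L₂ = 10^(0.4(M₂ − M₁)) = 10^(0.4 × 3.4131) = 10^1.36524 = 23.187.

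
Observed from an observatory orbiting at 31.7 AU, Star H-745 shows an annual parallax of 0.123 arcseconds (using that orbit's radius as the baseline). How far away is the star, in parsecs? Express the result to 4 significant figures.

257.7 pc

With baseline B (in AU) and parallax p (in arcsec), d = B/p parsecs.
d = 31.7 / 0.123 = 257.72 pc.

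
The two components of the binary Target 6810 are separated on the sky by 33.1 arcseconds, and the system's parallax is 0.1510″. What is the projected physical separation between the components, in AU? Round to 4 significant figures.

219.2 AU

d = 1/p = 1/0.1510″ = 6.6225 pc.
At distance d (pc), an angle of θ arcsec spans θ·d AU: s = 33.1 × 6.6225 = 219.2 AU.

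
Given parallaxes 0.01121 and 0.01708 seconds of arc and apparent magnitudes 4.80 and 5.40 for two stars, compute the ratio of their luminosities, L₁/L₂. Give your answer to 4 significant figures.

d₁ = 1/p₁ = 1/0.01121″ = 89.206 pc; d₂ = 1/p₂ = 1/0.01708″ = 58.548 pc.
M₁ = m₁ − 5 log₁₀ d₁ + 5 = 4.80 − 9.7520 + 5 = 0.0480.
M₂ = 5.40 − 8.8376 + 5 = 1.5624.
L₁/L₂ = 10^(0.4(M₂ − M₁)) = 10^(0.4 × 1.5144) = 10^0.60576 = 4.0342.

L₁/L₂ = 4.034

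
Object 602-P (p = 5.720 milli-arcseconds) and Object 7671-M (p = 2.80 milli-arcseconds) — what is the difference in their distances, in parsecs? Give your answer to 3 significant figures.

182 pc

d_A = 1/0.005720″ = 174.83 pc; d_B = 1/0.002800″ = 357.14 pc.
|d_B − d_A| = |357.14 − 174.83| = 182.31 pc.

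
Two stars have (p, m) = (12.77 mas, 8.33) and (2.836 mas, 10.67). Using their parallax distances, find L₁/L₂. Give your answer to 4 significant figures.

d₁ = 1/p₁ = 1/0.01277″ = 78.309 pc; d₂ = 1/p₂ = 1/0.002836″ = 352.61 pc.
M₁ = m₁ − 5 log₁₀ d₁ + 5 = 8.33 − 9.4691 + 5 = 3.8609.
M₂ = 10.67 − 12.7365 + 5 = 2.9335.
L₁/L₂ = 10^(0.4(M₂ − M₁)) = 10^(0.4 × (-0.9274)) = 10^(-0.37096) = 0.42564.

L₁/L₂ = 0.4256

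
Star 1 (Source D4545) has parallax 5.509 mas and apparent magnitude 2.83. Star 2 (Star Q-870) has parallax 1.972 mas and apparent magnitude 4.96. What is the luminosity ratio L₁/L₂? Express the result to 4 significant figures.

d₁ = 1/p₁ = 1/0.005509″ = 181.52 pc; d₂ = 1/p₂ = 1/0.001972″ = 507.1 pc.
M₁ = m₁ − 5 log₁₀ d₁ + 5 = 2.83 − 11.2946 + 5 = -3.4646.
M₂ = 4.96 − 13.5255 + 5 = -3.5655.
L₁/L₂ = 10^(0.4(M₂ − M₁)) = 10^(0.4 × (-0.1009)) = 10^(-0.04036) = 0.91126.

L₁/L₂ = 0.9113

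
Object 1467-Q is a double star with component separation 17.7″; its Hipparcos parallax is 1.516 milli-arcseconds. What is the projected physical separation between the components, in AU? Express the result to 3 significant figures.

11700 AU

d = 1/p = 1/0.001516″ = 659.63 pc.
At distance d (pc), an angle of θ arcsec spans θ·d AU: s = 17.7 × 659.63 = 11675 AU.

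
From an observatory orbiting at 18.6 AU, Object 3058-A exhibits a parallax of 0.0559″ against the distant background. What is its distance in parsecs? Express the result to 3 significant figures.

With baseline B (in AU) and parallax p (in arcsec), d = B/p parsecs.
d = 18.6 / 0.0559 = 332.74 pc.

333 pc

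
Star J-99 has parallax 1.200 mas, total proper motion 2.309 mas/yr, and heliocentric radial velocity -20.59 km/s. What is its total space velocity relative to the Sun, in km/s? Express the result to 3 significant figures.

22.5 km/s

d = 1/p = 1/0.001200″ = 833.33 pc.
μ = 2.309 mas/yr = 0.002309 ″/yr.
v_t = 4.740 μ d = 4.740 × 0.002309 × 833.33 = 9.1205 km/s.
v = √(v_r² + v_t²) = √((-20.59)² + 9.1205²) = √507.132 = 22.52 km/s.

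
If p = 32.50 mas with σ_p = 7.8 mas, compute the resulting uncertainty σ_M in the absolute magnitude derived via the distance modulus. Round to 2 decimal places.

M = m − 5 log₁₀ d + 5 = m + 5 log₁₀ p + 5, so ∂M/∂p = 5/(p ln 10).
σ_M = (5/ln 10) · (σ_p/p) = 2.1715 × 7.8/32.50 = 2.1715 × 0.24 = 0.52116.

σ_M = 0.52 mag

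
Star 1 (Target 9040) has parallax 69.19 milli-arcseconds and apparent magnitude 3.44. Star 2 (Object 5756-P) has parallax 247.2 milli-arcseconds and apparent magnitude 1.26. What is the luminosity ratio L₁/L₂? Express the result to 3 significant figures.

d₁ = 1/p₁ = 1/0.06919″ = 14.453 pc; d₂ = 1/p₂ = 1/0.2472″ = 4.0453 pc.
M₁ = m₁ − 5 log₁₀ d₁ + 5 = 3.44 − 5.7998 + 5 = 2.6402.
M₂ = 1.26 − 3.0348 + 5 = 3.2252.
L₁/L₂ = 10^(0.4(M₂ − M₁)) = 10^(0.4 × 0.5850) = 10^0.23400 = 1.714.

L₁/L₂ = 1.71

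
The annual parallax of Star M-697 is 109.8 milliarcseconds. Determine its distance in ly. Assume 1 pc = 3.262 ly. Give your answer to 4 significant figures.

p = 109.8 milliarcseconds = 0.1098 arcsec.
d = 1/p = 1/0.1098 = 9.1075 pc.
In light-years: 9.1075 × 3.262 = 29.709 ly.

29.71 ly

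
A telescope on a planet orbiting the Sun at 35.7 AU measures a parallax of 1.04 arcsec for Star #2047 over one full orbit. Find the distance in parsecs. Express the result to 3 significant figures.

With baseline B (in AU) and parallax p (in arcsec), d = B/p parsecs.
d = 35.7 / 1.04 = 34.327 pc.

34.3 pc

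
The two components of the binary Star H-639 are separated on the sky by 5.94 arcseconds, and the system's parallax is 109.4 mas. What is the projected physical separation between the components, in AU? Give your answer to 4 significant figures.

54.30 AU

d = 1/p = 1/0.1094″ = 9.1408 pc.
At distance d (pc), an angle of θ arcsec spans θ·d AU: s = 5.94 × 9.1408 = 54.296 AU.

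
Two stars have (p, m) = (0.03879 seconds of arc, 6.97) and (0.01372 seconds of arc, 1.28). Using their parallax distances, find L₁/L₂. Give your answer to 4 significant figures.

d₁ = 1/p₁ = 1/0.03879″ = 25.78 pc; d₂ = 1/p₂ = 1/0.01372″ = 72.886 pc.
M₁ = m₁ − 5 log₁₀ d₁ + 5 = 6.97 − 7.0564 + 5 = 4.9136.
M₂ = 1.28 − 9.3132 + 5 = -3.0332.
L₁/L₂ = 10^(0.4(M₂ − M₁)) = 10^(0.4 × (-7.9468)) = 10^(-3.17872) = 0.00066264.

L₁/L₂ = 0.0006626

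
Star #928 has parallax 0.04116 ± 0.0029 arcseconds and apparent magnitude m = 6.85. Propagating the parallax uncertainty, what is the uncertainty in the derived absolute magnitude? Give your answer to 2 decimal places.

M = m − 5 log₁₀ d + 5 = m + 5 log₁₀ p + 5, so ∂M/∂p = 5/(p ln 10).
σ_M = (5/ln 10) · (σ_p/p) = 2.1715 × 0.0029/0.04116 = 2.1715 × 0.070457 = 0.153.

σ_M = 0.15 mag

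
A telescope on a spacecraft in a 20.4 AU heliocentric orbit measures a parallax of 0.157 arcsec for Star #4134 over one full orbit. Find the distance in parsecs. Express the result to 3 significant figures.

With baseline B (in AU) and parallax p (in arcsec), d = B/p parsecs.
d = 20.4 / 0.157 = 129.94 pc.

130 pc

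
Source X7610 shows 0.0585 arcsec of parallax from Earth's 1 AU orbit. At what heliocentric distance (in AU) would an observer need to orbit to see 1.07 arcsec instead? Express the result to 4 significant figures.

Parallax scales linearly with baseline: p ∝ B, so B = p_target / p_Earth × 1 AU.
B = 1.07 / 0.0585 = 18.291 AU.

18.29 AU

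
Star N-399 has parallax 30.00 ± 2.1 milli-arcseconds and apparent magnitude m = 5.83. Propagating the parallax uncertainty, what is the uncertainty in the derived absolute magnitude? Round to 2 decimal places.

M = m − 5 log₁₀ d + 5 = m + 5 log₁₀ p + 5, so ∂M/∂p = 5/(p ln 10).
σ_M = (5/ln 10) · (σ_p/p) = 2.1715 × 2.1/30.00 = 2.1715 × 0.07 = 0.15201.

σ_M = 0.15 mag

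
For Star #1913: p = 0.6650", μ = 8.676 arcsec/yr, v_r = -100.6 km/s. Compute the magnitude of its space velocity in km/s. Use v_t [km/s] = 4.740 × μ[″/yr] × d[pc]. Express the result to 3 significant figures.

d = 1/p = 1/0.6650″ = 1.5038 pc.
v_t = 4.740 μ d = 4.740 × 8.676 × 1.5038 = 61.843 km/s.
v = √(v_r² + v_t²) = √((-100.6)² + 61.843²) = √13944.9 = 118.09 km/s.

118 km/s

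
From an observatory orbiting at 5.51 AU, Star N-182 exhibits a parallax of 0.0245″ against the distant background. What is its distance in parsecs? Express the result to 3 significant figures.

225 pc

With baseline B (in AU) and parallax p (in arcsec), d = B/p parsecs.
d = 5.51 / 0.0245 = 224.9 pc.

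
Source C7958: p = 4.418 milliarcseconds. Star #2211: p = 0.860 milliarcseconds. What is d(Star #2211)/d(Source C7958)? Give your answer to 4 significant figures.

Since d = 1/p, d_B/d_A = p_A/p_B.
= 4.418 / 0.860 = 5.1372.

5.137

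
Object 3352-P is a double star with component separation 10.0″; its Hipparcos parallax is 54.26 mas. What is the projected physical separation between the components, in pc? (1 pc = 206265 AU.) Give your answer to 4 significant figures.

d = 1/p = 1/0.05426″ = 18.43 pc.
At distance d (pc), an angle of θ arcsec spans θ·d AU: s = 10.0 × 18.43 = 184.3 AU.
= 184.3 / 206265 = 0.00089351 pc.

0.0008935 pc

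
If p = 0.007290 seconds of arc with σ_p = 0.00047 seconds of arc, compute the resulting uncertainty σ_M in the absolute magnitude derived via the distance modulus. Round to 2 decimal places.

σ_M = 0.14 mag

M = m − 5 log₁₀ d + 5 = m + 5 log₁₀ p + 5, so ∂M/∂p = 5/(p ln 10).
σ_M = (5/ln 10) · (σ_p/p) = 2.1715 × 0.00047/0.007290 = 2.1715 × 0.064472 = 0.14.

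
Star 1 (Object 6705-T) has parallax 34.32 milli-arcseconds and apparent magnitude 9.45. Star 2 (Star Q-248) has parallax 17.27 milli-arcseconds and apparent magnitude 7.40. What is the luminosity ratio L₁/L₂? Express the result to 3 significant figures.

d₁ = 1/p₁ = 1/0.03432″ = 29.138 pc; d₂ = 1/p₂ = 1/0.01727″ = 57.904 pc.
M₁ = m₁ − 5 log₁₀ d₁ + 5 = 9.45 − 7.3223 + 5 = 7.1277.
M₂ = 7.40 − 8.8135 + 5 = 3.5865.
L₁/L₂ = 10^(0.4(M₂ − M₁)) = 10^(0.4 × (-3.5412)) = 10^(-1.41648) = 0.038328.

L₁/L₂ = 0.0383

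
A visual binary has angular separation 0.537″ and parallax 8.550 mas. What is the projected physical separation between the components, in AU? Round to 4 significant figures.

62.81 AU

d = 1/p = 1/0.008550″ = 116.96 pc.
At distance d (pc), an angle of θ arcsec spans θ·d AU: s = 0.537 × 116.96 = 62.808 AU.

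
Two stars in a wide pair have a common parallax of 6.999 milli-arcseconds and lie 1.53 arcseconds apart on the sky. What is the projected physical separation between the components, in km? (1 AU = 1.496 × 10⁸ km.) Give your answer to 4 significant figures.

3.270 × 10^10 km

d = 1/p = 1/0.006999″ = 142.88 pc.
At distance d (pc), an angle of θ arcsec spans θ·d AU: s = 1.53 × 142.88 = 218.61 AU.
= 218.61 × 1.496 × 10⁸ km = 3.2704 × 10^10 km.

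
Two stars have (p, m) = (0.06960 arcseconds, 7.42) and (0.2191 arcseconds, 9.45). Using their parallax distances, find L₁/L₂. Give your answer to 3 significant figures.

L₁/L₂ = 64.3

d₁ = 1/p₁ = 1/0.06960″ = 14.368 pc; d₂ = 1/p₂ = 1/0.2191″ = 4.5641 pc.
M₁ = m₁ − 5 log₁₀ d₁ + 5 = 7.42 − 5.7870 + 5 = 6.6330.
M₂ = 9.45 − 3.2968 + 5 = 11.1532.
L₁/L₂ = 10^(0.4(M₂ − M₁)) = 10^(0.4 × 4.5202) = 10^1.80808 = 64.281.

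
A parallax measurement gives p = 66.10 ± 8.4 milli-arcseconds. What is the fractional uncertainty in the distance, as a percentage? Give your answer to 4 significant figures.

For d = 1/p, |σ_d/d| = |σ_p/p|.
σ_p/p = 8.4 / 66.10 = 0.12708 = 12.708%.

12.71%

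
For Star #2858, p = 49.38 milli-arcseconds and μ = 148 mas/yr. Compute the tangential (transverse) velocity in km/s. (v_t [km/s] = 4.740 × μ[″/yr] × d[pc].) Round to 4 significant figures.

d = 1/p = 1/0.04938″ = 20.251 pc.
μ = 148 mas/yr = 0.148 ″/yr.
v_t = 4.74 × μ × d = 4.74 × 0.148 × 20.251 = 14.206 km/s.

14.21 km/s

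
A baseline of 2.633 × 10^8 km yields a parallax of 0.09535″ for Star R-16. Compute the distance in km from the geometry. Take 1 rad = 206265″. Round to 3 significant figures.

θ = 0.09535″ = 0.09535/206265 = 4.6227 × 10^-7 rad.
d = B/θ = (2.633 × 10^8) / (4.6227 × 10^-7) = 5.6958 × 10^14 km.

5.70 × 10^14 km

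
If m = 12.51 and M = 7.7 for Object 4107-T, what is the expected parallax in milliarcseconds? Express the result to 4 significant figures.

m − M = 12.51 − 7.7 = 4.81.
d = 10^((m−M)/5 + 1) = 10^1.962 = 91.622 pc.
p = 1/d = 1/91.622 = 0.010914 arcsec = 10.914 mas.

10.91 mas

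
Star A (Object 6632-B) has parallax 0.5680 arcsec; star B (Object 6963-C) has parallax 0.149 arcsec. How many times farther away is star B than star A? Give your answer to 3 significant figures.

Since d = 1/p, d_B/d_A = p_A/p_B.
= 0.5680 / 0.149 = 3.8121.

3.81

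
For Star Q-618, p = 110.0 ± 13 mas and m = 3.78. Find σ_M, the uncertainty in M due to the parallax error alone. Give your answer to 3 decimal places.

M = m − 5 log₁₀ d + 5 = m + 5 log₁₀ p + 5, so ∂M/∂p = 5/(p ln 10).
σ_M = (5/ln 10) · (σ_p/p) = 2.1715 × 13/110.0 = 2.1715 × 0.11818 = 0.25663.

σ_M = 0.257 mag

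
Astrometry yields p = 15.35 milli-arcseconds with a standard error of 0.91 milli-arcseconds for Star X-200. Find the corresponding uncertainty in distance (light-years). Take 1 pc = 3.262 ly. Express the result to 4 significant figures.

d = 1/p, so σ_d = σ_p / p².
σ_d = 0.000910 / (0.01535)² = 0.000910 / 0.00023562 = 3.8622 pc = 3.8622 × 3.262 ly = 12.598 ly.

12.60 ly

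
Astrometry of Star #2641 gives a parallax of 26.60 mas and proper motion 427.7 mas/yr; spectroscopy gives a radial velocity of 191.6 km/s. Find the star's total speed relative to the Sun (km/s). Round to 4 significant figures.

d = 1/p = 1/0.02660″ = 37.594 pc.
μ = 427.7 mas/yr = 0.4277 ″/yr.
v_t = 4.740 μ d = 4.740 × 0.4277 × 37.594 = 76.214 km/s.
v = √(v_r² + v_t²) = √(191.6² + 76.214²) = √42519.1 = 206.2 km/s.

206.2 km/s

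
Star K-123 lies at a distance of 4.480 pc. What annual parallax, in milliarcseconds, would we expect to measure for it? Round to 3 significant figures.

223 mas

p = 1/d = 1/4.48 = 0.22321 arcsec.
= 0.22321 × 1000 = 223.21 mas.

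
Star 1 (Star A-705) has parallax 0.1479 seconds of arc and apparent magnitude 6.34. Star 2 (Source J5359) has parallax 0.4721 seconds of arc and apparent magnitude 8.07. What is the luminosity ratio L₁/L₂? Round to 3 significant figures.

d₁ = 1/p₁ = 1/0.1479″ = 6.7613 pc; d₂ = 1/p₂ = 1/0.4721″ = 2.1182 pc.
M₁ = m₁ − 5 log₁₀ d₁ + 5 = 6.34 − 4.1502 + 5 = 7.1898.
M₂ = 8.07 − 1.6298 + 5 = 11.4402.
L₁/L₂ = 10^(0.4(M₂ − M₁)) = 10^(0.4 × 4.2504) = 10^1.70016 = 50.137.

L₁/L₂ = 50.1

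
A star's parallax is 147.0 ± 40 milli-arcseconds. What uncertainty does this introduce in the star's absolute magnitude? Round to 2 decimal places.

σ_M = 0.59 mag

M = m − 5 log₁₀ d + 5 = m + 5 log₁₀ p + 5, so ∂M/∂p = 5/(p ln 10).
σ_M = (5/ln 10) · (σ_p/p) = 2.1715 × 40/147.0 = 2.1715 × 0.27211 = 0.59089.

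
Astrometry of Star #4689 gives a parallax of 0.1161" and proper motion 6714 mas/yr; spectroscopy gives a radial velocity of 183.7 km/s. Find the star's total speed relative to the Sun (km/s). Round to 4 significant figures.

d = 1/p = 1/0.1161″ = 8.6133 pc.
μ = 6714 mas/yr = 6.714 ″/yr.
v_t = 4.740 μ d = 4.740 × 6.714 × 8.6133 = 274.11 km/s.
v = √(v_r² + v_t²) = √(183.7² + 274.11²) = √108882 = 329.97 km/s.

330.0 km/s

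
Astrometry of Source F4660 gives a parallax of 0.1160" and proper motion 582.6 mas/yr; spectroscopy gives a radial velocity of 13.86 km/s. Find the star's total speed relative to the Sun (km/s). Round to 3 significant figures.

d = 1/p = 1/0.1160″ = 8.6207 pc.
μ = 582.6 mas/yr = 0.5826 ″/yr.
v_t = 4.740 μ d = 4.740 × 0.5826 × 8.6207 = 23.806 km/s.
v = √(v_r² + v_t²) = √(13.86² + 23.806²) = √758.825 = 27.547 km/s.

27.5 km/s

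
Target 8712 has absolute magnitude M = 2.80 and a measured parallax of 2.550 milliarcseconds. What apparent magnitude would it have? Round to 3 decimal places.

d = 1/p = 1/0.002550″ = 392.16 pc.
m − M = 5 log₁₀ d − 5 = 5 log₁₀(392.16) − 5 = 12.9673 − 5 = 7.9673.
m = M + (m − M) = 2.80 + 7.9673 = 10.767.

m = 10.767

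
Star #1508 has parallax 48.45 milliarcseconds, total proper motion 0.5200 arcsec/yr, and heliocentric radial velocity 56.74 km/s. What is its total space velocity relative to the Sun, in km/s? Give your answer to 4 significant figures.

d = 1/p = 1/0.04845″ = 20.64 pc.
v_t = 4.740 μ d = 4.740 × 0.5200 × 20.64 = 50.873 km/s.
v = √(v_r² + v_t²) = √(56.74² + 50.873²) = √5807.49 = 76.207 km/s.

76.21 km/s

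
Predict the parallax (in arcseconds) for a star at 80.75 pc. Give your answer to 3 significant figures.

p = 1/d = 1/80.75 = 0.012384 arcsec.

0.0124 arcsec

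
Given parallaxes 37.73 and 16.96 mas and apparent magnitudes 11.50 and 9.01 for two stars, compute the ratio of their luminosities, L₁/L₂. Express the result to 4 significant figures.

L₁/L₂ = 0.02039

d₁ = 1/p₁ = 1/0.03773″ = 26.504 pc; d₂ = 1/p₂ = 1/0.01696″ = 58.962 pc.
M₁ = m₁ − 5 log₁₀ d₁ + 5 = 11.50 − 7.1166 + 5 = 9.3834.
M₂ = 9.01 − 8.8529 + 5 = 5.1571.
L₁/L₂ = 10^(0.4(M₂ − M₁)) = 10^(0.4 × (-4.2263)) = 10^(-1.69052) = 0.020393.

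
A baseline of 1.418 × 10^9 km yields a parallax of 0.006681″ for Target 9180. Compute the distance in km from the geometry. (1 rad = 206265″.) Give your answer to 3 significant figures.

4.38 × 10^16 km

θ = 0.006681″ = 0.006681/206265 = 3.2390 × 10^-8 rad.
d = B/θ = (1.418 × 10^9) / (3.2390 × 10^-8) = 4.3779 × 10^16 km.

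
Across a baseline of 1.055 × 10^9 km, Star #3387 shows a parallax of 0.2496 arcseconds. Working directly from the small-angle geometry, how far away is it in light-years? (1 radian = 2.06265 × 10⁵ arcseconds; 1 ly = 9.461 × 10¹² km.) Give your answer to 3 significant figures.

92.2 ly

θ = 0.2496″ = 0.2496/206265 = 1.2101 × 10^-6 rad.
d = B/θ = (1.055 × 10^9) / (1.2101 × 10^-6) = 8.7183 × 10^14 km = (8.7183 × 10^14) / (9.461 × 10^12) ly = 92.15 ly.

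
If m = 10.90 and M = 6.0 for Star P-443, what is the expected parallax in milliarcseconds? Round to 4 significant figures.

10.47 mas

m − M = 10.90 − 6.0 = 4.90.
d = 10^((m−M)/5 + 1) = 10^1.980 = 95.499 pc.
p = 1/d = 1/95.499 = 0.010471 arcsec = 10.471 mas.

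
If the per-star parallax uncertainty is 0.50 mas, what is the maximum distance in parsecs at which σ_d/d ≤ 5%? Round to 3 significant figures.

σ_d/d = σ_p/p, so the condition is σ_p/p ≤ 0.05, i.e. p ≥ σ_p/0.05.
p_min = 0.50/0.05 = 10 mas = 0.01 arcsec.
d_max = 1/p_min = 1/0.01 = 100 pc.

100 pc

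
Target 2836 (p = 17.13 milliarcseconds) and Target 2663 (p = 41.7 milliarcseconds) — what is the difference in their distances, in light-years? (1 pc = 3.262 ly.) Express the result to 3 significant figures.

d_A = 1/0.01713″ = 58.377 pc; d_B = 1/0.04170″ = 23.981 pc.
|d_B − d_A| = |23.981 − 58.377| = 34.396 pc = 34.396 × 3.262 ly = 112.2 ly.

112 ly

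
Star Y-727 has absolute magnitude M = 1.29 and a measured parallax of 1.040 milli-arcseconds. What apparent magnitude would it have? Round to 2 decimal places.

m = 11.20

d = 1/p = 1/0.001040″ = 961.54 pc.
m − M = 5 log₁₀ d − 5 = 5 log₁₀(961.54) − 5 = 14.9148 − 5 = 9.9148.
m = M + (m − M) = 1.29 + 9.9148 = 11.20.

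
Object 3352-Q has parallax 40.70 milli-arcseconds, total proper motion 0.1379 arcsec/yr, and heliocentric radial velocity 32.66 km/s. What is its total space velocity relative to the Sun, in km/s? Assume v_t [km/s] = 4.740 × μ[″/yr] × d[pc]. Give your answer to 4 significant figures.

d = 1/p = 1/0.04070″ = 24.57 pc.
v_t = 4.740 μ d = 4.740 × 0.1379 × 24.57 = 16.06 km/s.
v = √(v_r² + v_t²) = √(32.66² + 16.06²) = √1324.6 = 36.395 km/s.

36.40 km/s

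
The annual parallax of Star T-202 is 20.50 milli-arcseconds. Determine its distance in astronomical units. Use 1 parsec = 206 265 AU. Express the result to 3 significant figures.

p = 20.50 milli-arcseconds = 0.02050 arcsec.
d = 1/p = 1/0.02050 = 48.78 pc.
In AU: 48.78 × 206265 = 1.0062 × 10^7 AU.

1.01 × 10^7 AU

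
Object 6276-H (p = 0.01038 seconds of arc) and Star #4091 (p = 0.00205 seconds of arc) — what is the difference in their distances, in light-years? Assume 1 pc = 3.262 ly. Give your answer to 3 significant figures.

1280 ly

d_A = 1/0.01038″ = 96.339 pc; d_B = 1/0.002050″ = 487.8 pc.
|d_B − d_A| = |487.8 − 96.339| = 391.46 pc = 391.46 × 3.262 ly = 1276.9 ly.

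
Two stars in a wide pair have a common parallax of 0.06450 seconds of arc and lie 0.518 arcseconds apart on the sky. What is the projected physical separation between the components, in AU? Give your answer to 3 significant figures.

d = 1/p = 1/0.06450″ = 15.504 pc.
At distance d (pc), an angle of θ arcsec spans θ·d AU: s = 0.518 × 15.504 = 8.0311 AU.

8.03 AU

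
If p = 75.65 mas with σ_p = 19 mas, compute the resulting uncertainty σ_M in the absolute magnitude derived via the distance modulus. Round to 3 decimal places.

M = m − 5 log₁₀ d + 5 = m + 5 log₁₀ p + 5, so ∂M/∂p = 5/(p ln 10).
σ_M = (5/ln 10) · (σ_p/p) = 2.1715 × 19/75.65 = 2.1715 × 0.25116 = 0.54539.

σ_M = 0.545 mag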